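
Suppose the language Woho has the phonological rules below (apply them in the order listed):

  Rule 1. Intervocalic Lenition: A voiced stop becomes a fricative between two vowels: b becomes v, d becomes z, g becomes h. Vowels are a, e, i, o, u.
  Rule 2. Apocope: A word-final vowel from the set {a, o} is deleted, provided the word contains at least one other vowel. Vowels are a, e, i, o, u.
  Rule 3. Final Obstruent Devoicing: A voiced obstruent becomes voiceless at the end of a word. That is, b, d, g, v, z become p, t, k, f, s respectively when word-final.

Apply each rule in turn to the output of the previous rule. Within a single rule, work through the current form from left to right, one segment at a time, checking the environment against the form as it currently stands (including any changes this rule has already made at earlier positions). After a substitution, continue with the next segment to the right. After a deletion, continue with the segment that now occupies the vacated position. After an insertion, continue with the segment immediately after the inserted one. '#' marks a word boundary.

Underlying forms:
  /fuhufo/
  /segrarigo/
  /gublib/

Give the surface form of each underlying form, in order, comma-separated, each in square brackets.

[fuhuf], [segrarih], [gublip]

/fuhufo/:
  Rule 1 Intervocalic Lenition: no change — [fuhufo]
  Rule 2 Apocope: [fuhufo] → [fuhuf]
  Rule 3 Final Obstruent Devoicing: no change — [fuhuf]
/segrarigo/:
  Rule 1 Intervocalic Lenition: [segrarigo] → [segrariho]
  Rule 2 Apocope: [segrariho] → [segrarih]
  Rule 3 Final Obstruent Devoicing: no change — [segrarih]
/gublib/:
  Rule 1 Intervocalic Lenition: no change — [gublib]
  Rule 2 Apocope: no change — [gublib]
  Rule 3 Final Obstruent Devoicing: [gublib] → [gublip]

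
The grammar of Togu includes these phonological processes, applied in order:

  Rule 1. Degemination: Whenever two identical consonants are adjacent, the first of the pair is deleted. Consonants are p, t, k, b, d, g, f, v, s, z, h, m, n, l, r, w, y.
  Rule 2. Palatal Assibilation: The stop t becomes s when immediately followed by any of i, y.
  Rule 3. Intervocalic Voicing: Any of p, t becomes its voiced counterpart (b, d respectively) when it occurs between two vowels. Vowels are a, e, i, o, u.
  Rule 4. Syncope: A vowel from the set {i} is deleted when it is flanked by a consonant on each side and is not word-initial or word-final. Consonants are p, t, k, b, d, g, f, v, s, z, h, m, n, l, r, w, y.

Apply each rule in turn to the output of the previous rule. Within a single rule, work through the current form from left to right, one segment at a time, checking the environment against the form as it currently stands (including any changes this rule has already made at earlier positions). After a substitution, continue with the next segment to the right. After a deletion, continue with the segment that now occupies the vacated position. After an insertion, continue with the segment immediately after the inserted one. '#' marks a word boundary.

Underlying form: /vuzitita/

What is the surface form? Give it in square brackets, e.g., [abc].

[vuzsda]

Rule 1 Degemination: no change — [vuzitita]
Rule 2 Palatal Assibilation: [vuzitita] → [vuzisita]
Rule 3 Intervocalic Voicing: [vuzisita] → [vuzisida]
Rule 4 Syncope: [vuzisida] → [vuzsda]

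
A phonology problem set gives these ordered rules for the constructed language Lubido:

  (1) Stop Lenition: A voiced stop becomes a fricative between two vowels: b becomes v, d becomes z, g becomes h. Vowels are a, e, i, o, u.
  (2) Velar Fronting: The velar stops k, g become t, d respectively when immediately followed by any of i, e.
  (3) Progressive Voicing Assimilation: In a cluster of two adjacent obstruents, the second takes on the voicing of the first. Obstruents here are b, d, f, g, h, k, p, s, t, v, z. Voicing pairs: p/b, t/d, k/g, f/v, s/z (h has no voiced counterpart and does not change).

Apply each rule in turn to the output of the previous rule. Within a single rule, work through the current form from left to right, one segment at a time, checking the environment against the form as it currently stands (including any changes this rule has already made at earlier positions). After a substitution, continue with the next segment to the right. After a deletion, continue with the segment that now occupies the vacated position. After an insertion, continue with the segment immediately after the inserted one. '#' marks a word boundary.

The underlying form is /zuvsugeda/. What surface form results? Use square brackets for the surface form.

[zuvzuheza]

(1) Stop Lenition: [zuvsugeda] → [zuvsuheza]
(2) Velar Fronting: no change — [zuvsuheza]
(3) Progressive Voicing Assimilation: [zuvsuheza] → [zuvzuheza]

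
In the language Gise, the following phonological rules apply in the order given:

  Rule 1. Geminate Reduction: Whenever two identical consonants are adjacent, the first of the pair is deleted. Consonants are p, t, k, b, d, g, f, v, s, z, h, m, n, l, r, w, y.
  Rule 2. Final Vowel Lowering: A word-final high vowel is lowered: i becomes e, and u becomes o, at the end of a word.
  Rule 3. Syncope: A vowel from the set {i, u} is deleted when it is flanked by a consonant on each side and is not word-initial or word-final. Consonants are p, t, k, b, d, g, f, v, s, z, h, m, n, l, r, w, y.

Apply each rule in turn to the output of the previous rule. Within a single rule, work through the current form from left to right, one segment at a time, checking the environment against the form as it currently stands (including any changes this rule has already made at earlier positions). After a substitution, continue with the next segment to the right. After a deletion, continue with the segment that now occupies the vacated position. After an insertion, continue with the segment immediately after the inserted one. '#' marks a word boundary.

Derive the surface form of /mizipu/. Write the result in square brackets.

Rule 1 Geminate Reduction: no change — [mizipu]
Rule 2 Final Vowel Lowering: [mizipu] → [mizipo]
Rule 3 Syncope: [mizipo] → [mzpo]

[mzpo]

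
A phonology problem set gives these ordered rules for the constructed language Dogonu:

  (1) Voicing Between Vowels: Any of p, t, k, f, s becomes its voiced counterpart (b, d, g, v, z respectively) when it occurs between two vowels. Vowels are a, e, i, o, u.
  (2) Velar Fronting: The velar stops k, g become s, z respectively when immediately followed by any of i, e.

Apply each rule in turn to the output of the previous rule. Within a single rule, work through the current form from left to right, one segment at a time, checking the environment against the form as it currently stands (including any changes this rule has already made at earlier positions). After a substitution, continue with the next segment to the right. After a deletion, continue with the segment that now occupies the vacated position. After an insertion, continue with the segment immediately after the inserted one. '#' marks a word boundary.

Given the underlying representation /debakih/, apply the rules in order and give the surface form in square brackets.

(1) Voicing Between Vowels: [debakih] → [debagih]
(2) Velar Fronting: [debagih] → [debazih]

[debazih]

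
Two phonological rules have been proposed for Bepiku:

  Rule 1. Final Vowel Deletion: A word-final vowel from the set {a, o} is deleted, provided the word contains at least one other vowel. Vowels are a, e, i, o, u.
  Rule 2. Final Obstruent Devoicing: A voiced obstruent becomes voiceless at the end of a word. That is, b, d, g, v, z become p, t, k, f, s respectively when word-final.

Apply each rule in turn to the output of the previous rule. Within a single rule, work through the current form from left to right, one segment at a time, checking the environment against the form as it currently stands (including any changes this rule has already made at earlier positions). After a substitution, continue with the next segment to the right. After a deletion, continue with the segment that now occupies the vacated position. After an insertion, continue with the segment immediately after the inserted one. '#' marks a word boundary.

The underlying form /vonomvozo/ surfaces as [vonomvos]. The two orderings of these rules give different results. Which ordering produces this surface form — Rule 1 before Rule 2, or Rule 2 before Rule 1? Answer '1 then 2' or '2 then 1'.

Order 1 then 2:
  1 Final Vowel Deletion: [vonomvozo] → [vonomvoz]
  2 Final Obstruent Devoicing: [vonomvoz] → [vonomvos]
  result: [vonomvos]
Order 2 then 1:
  2 Final Obstruent Devoicing: no change — [vonomvozo]
  1 Final Vowel Deletion: [vonomvozo] → [vonomvoz]
  result: [vonomvoz]

1 then 2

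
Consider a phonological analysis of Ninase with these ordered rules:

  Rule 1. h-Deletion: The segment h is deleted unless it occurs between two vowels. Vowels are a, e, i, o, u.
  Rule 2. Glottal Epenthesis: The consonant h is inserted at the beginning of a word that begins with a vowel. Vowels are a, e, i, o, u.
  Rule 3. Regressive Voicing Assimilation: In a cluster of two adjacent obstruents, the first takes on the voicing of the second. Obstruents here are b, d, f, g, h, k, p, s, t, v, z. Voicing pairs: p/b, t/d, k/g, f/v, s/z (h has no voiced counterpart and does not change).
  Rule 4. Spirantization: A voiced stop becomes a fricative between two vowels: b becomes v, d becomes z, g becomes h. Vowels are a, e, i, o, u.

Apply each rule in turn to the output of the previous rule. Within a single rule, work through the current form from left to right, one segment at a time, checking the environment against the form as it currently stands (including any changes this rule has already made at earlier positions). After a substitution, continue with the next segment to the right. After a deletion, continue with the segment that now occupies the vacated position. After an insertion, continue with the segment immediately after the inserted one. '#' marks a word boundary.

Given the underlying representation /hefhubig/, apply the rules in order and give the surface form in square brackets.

[hefuvig]

Rule 1 h-Deletion: [hefhubig] → [efubig]
Rule 2 Glottal Epenthesis: [efubig] → [hefubig]
Rule 3 Regressive Voicing Assimilation: no change — [hefubig]
Rule 4 Spirantization: [hefubig] → [hefuvig]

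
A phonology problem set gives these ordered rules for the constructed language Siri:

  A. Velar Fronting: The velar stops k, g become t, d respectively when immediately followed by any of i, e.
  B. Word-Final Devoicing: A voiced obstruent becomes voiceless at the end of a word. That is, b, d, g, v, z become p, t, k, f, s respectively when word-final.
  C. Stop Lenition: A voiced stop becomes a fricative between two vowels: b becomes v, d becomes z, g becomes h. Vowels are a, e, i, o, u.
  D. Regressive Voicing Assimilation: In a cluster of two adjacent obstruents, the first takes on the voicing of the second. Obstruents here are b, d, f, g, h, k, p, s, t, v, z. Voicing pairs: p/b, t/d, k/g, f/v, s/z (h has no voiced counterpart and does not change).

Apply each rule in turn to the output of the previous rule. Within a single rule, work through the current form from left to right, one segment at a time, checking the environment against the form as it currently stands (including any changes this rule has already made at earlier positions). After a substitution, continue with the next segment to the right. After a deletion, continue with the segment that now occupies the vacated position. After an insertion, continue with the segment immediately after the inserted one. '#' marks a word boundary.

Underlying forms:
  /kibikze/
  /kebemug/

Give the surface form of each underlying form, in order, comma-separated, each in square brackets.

/kibikze/:
  A Velar Fronting: [kibikze] → [tibikze]
  B Word-Final Devoicing: no change — [tibikze]
  C Stop Lenition: [tibikze] → [tivikze]
  D Regressive Voicing Assimilation: [tivikze] → [tivigze]
/kebemug/:
  A Velar Fronting: [kebemug] → [tebemug]
  B Word-Final Devoicing: [tebemug] → [tebemuk]
  C Stop Lenition: [tebemuk] → [tevemuk]
  D Regressive Voicing Assimilation: no change — [tevemuk]

[tivigze], [tevemuk]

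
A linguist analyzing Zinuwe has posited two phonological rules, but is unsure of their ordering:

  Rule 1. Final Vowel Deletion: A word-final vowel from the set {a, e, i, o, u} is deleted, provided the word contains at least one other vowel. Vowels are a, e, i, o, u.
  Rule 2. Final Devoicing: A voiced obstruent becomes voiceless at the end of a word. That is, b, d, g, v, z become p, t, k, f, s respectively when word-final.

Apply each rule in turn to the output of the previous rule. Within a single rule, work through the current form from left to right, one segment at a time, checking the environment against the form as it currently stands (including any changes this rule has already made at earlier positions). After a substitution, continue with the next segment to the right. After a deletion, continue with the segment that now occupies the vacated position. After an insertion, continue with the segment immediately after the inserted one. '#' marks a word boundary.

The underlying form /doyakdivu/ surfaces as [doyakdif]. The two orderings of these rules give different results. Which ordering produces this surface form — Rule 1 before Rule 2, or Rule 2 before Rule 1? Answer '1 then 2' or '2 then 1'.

1 then 2

Order 1 then 2:
  1 Final Vowel Deletion: [doyakdivu] → [doyakdiv]
  2 Final Devoicing: [doyakdiv] → [doyakdif]
  result: [doyakdif]
Order 2 then 1:
  2 Final Devoicing: no change — [doyakdivu]
  1 Final Vowel Deletion: [doyakdivu] → [doyakdiv]
  result: [doyakdiv]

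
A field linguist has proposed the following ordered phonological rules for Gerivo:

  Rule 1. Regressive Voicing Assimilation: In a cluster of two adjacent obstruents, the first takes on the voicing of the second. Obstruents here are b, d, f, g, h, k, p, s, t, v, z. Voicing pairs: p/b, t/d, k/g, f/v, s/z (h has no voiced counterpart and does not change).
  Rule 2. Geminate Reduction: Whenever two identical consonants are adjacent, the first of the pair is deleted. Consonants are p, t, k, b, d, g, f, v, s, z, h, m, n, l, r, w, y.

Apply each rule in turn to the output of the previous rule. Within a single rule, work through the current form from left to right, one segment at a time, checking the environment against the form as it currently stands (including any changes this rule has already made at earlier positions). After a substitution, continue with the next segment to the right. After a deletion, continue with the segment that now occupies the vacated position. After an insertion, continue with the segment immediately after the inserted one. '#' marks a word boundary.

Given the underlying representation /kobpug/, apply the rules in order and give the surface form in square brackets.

Rule 1 Regressive Voicing Assimilation: [kobpug] → [koppug]
Rule 2 Geminate Reduction: [koppug] → [kopug]

[kopug]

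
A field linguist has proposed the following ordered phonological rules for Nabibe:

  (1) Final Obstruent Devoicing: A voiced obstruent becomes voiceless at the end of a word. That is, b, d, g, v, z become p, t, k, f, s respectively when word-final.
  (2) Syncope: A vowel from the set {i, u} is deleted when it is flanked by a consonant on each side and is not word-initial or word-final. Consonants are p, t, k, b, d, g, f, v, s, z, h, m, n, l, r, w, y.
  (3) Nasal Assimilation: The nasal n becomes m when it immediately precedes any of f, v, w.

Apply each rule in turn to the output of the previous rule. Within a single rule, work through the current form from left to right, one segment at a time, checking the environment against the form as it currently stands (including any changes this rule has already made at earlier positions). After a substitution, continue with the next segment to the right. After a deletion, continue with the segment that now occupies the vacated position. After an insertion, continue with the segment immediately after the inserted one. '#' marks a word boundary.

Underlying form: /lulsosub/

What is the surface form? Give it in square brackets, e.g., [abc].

(1) Final Obstruent Devoicing: [lulsosub] → [lulsosup]
(2) Syncope: [lulsosup] → [llsosp]
(3) Nasal Assimilation: no change — [llsosp]

[llsosp]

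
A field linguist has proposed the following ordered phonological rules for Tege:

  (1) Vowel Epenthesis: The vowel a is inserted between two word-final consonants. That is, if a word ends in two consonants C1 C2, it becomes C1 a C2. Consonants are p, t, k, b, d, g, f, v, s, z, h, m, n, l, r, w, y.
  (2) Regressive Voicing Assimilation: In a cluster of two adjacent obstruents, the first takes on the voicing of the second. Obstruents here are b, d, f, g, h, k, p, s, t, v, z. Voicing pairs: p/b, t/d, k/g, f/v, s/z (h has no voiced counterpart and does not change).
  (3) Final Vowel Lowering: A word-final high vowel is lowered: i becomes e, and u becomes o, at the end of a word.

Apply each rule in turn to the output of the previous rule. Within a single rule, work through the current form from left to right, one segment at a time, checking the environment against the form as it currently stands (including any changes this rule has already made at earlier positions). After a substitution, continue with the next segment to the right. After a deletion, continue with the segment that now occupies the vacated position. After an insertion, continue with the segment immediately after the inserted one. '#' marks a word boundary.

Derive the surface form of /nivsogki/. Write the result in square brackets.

(1) Vowel Epenthesis: no change — [nivsogki]
(2) Regressive Voicing Assimilation: [nivsogki] → [nifsokki]
(3) Final Vowel Lowering: [nifsokki] → [nifsokke]

[nifsokke]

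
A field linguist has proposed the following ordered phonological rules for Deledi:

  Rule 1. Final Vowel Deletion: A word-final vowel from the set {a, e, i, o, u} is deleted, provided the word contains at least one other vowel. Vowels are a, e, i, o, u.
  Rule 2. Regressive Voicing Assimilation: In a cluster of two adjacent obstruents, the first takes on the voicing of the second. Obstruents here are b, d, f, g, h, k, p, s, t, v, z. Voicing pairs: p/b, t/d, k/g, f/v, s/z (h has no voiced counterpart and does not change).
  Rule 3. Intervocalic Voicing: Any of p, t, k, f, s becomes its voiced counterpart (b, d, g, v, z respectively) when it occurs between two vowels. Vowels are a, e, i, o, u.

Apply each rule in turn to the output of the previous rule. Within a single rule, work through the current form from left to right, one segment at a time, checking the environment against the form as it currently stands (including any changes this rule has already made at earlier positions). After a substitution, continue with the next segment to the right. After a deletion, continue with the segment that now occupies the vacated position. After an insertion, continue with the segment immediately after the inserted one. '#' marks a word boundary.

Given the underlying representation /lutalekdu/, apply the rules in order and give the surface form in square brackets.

Rule 1 Final Vowel Deletion: [lutalekdu] → [lutalekd]
Rule 2 Regressive Voicing Assimilation: [lutalekd] → [lutalegd]
Rule 3 Intervocalic Voicing: [lutalegd] → [ludalegd]

[ludalegd]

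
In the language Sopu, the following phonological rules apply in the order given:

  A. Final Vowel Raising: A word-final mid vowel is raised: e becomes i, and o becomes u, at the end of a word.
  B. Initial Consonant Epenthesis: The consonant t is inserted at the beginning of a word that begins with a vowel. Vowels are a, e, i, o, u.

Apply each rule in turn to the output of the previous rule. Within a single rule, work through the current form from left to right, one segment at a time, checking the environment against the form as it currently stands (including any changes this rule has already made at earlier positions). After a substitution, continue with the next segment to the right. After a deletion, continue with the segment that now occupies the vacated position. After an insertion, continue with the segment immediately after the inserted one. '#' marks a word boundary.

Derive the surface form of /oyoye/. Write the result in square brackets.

[toyoyi]

A Final Vowel Raising: [oyoye] → [oyoyi]
B Initial Consonant Epenthesis: [oyoyi] → [toyoyi]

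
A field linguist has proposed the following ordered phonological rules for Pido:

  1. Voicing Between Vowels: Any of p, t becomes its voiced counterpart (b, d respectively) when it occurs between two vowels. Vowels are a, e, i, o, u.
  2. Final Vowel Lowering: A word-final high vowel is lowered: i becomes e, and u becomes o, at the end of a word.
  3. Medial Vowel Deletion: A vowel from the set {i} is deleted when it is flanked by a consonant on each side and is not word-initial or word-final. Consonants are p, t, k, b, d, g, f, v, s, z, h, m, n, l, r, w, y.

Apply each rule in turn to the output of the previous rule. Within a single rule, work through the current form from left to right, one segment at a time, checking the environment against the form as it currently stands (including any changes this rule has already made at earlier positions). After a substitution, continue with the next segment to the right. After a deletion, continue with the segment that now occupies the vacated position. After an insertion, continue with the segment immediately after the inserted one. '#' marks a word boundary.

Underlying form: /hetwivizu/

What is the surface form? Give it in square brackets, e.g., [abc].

[hetwvzo]

1 Voicing Between Vowels: no change — [hetwivizu]
2 Final Vowel Lowering: [hetwivizu] → [hetwivizo]
3 Medial Vowel Deletion: [hetwivizo] → [hetwvzo]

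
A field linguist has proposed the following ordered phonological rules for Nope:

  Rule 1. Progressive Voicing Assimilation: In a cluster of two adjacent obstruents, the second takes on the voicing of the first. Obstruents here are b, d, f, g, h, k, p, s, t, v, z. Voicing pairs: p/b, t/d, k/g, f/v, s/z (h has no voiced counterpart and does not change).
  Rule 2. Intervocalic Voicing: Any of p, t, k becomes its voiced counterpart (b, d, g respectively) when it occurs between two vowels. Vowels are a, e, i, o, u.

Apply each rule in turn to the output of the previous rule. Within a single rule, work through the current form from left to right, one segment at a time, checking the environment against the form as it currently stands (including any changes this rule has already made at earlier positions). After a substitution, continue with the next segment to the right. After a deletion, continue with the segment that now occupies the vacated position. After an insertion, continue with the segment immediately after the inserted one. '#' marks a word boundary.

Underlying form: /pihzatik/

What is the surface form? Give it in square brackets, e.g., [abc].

Rule 1 Progressive Voicing Assimilation: [pihzatik] → [pihsatik]
Rule 2 Intervocalic Voicing: [pihsatik] → [pihsadik]

[pihsadik]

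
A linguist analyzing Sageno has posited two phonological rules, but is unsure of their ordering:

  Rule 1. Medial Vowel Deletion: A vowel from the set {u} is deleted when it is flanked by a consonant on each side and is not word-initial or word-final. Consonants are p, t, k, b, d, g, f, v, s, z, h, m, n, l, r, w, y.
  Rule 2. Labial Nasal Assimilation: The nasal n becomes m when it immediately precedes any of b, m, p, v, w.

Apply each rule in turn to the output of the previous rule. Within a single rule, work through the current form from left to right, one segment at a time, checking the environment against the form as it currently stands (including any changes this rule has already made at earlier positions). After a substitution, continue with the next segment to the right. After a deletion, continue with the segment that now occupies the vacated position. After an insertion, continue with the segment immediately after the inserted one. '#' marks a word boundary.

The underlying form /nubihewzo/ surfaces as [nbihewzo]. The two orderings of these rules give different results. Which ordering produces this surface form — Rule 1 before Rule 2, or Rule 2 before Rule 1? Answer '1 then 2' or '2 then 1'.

Order 1 then 2:
  1 Medial Vowel Deletion: [nubihewzo] → [nbihewzo]
  2 Labial Nasal Assimilation: [nbihewzo] → [mbihewzo]
  result: [mbihewzo]
Order 2 then 1:
  2 Labial Nasal Assimilation: no change — [nubihewzo]
  1 Medial Vowel Deletion: [nubihewzo] → [nbihewzo]
  result: [nbihewzo]

2 then 1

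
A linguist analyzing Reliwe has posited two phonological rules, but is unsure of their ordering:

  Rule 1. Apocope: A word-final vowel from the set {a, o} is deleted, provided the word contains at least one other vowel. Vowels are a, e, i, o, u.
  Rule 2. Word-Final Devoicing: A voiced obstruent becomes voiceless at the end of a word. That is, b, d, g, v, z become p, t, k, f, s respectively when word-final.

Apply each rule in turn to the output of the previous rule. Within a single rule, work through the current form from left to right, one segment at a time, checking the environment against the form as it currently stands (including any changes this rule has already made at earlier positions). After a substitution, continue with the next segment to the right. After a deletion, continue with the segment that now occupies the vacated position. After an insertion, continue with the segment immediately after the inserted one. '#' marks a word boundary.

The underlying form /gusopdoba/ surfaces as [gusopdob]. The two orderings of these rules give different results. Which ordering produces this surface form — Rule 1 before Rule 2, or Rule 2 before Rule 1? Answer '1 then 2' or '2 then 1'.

Order 1 then 2:
  1 Apocope: [gusopdoba] → [gusopdob]
  2 Word-Final Devoicing: [gusopdob] → [gusopdop]
  result: [gusopdop]
Order 2 then 1:
  2 Word-Final Devoicing: no change — [gusopdoba]
  1 Apocope: [gusopdoba] → [gusopdob]
  result: [gusopdob]

2 then 1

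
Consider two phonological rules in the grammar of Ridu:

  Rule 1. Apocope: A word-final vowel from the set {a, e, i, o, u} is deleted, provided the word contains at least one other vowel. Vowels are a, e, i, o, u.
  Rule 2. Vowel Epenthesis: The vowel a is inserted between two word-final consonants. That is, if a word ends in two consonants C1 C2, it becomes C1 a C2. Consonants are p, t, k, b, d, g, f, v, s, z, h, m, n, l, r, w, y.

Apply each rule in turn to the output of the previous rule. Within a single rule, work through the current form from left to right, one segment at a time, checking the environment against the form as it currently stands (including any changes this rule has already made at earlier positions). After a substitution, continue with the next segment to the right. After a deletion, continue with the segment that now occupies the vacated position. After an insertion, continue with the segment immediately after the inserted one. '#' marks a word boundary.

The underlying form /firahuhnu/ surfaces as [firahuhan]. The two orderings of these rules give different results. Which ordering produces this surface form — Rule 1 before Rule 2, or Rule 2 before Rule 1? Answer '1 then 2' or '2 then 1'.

Order 1 then 2:
  1 Apocope: [firahuhnu] → [firahuhn]
  2 Vowel Epenthesis: [firahuhn] → [firahuhan]
  result: [firahuhan]
Order 2 then 1:
  2 Vowel Epenthesis: no change — [firahuhnu]
  1 Apocope: [firahuhnu] → [firahuhn]
  result: [firahuhn]

1 then 2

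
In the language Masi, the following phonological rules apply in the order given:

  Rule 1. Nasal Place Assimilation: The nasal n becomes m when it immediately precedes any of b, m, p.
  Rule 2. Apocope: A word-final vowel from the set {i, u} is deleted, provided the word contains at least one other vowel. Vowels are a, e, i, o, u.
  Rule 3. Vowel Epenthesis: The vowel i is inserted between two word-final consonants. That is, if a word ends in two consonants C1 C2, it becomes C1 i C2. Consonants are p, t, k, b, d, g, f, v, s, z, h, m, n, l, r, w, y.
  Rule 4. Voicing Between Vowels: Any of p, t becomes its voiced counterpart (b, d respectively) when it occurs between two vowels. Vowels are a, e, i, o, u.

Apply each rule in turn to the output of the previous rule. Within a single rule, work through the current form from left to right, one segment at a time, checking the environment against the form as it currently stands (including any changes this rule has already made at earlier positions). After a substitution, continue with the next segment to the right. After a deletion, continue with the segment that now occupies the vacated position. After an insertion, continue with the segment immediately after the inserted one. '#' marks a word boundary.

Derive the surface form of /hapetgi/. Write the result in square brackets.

[habedig]

Rule 1 Nasal Place Assimilation: no change — [hapetgi]
Rule 2 Apocope: [hapetgi] → [hapetg]
Rule 3 Vowel Epenthesis: [hapetg] → [hapetig]
Rule 4 Voicing Between Vowels: [hapetig] → [habedig]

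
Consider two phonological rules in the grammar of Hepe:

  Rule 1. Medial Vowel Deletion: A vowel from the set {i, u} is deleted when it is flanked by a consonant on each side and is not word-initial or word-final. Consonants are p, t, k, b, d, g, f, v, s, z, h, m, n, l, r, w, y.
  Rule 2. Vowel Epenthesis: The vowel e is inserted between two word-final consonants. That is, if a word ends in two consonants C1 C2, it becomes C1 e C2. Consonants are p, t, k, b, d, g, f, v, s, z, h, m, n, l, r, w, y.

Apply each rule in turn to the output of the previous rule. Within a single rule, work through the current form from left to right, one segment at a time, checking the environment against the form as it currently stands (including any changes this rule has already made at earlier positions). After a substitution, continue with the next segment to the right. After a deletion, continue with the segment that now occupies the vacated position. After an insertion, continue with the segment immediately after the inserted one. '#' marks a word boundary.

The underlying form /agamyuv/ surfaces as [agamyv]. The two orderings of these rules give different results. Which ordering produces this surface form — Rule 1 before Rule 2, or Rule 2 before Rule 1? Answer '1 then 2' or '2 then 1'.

Order 1 then 2:
  1 Medial Vowel Deletion: [agamyuv] → [agamyv]
  2 Vowel Epenthesis: [agamyv] → [agamyev]
  result: [agamyev]
Order 2 then 1:
  2 Vowel Epenthesis: no change — [agamyuv]
  1 Medial Vowel Deletion: [agamyuv] → [agamyv]
  result: [agamyv]

2 then 1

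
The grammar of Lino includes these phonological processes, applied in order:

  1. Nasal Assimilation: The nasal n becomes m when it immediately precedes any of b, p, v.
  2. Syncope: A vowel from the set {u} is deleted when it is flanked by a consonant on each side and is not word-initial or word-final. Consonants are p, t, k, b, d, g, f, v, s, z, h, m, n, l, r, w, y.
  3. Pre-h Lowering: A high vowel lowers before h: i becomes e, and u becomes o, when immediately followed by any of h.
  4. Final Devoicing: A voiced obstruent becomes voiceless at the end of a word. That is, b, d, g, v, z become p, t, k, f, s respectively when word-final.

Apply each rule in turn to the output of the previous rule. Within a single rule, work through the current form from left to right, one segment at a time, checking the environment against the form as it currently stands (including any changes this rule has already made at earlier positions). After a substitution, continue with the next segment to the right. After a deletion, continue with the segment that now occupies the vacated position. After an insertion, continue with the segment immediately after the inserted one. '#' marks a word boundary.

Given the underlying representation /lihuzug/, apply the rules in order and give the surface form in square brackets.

1 Nasal Assimilation: no change — [lihuzug]
2 Syncope: [lihuzug] → [lihzg]
3 Pre-h Lowering: [lihzg] → [lehzg]
4 Final Devoicing: [lehzg] → [lehzk]

[lehzk]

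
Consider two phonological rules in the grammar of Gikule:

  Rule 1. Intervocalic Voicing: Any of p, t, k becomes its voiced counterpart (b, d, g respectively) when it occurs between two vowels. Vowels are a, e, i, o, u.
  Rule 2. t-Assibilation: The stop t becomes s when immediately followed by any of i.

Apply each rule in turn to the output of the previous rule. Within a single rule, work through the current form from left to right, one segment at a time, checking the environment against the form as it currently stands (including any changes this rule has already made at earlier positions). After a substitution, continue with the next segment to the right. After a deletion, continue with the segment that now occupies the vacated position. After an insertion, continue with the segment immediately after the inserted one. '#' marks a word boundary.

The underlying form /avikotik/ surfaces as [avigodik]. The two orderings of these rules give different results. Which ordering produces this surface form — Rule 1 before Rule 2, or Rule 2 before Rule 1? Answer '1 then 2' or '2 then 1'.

Order 1 then 2:
  1 Intervocalic Voicing: [avikotik] → [avigodik]
  2 t-Assibilation: no change — [avigodik]
  result: [avigodik]
Order 2 then 1:
  2 t-Assibilation: [avikotik] → [avikosik]
  1 Intervocalic Voicing: [avikosik] → [avigosik]
  result: [avigosik]

1 then 2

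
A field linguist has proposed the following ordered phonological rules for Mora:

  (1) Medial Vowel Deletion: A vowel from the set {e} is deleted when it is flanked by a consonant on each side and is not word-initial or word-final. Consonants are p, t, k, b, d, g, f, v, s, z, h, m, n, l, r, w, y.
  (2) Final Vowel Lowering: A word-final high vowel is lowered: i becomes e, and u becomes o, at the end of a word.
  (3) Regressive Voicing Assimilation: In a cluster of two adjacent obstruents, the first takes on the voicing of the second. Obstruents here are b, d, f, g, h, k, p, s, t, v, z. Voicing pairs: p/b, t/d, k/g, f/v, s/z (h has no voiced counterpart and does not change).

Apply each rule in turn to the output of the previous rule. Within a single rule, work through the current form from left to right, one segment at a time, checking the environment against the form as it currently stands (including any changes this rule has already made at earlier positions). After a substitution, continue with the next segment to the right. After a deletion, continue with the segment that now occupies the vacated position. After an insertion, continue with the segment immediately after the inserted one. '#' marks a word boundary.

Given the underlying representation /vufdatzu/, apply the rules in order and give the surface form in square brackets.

[vuvdadzo]

(1) Medial Vowel Deletion: no change — [vufdatzu]
(2) Final Vowel Lowering: [vufdatzu] → [vufdatzo]
(3) Regressive Voicing Assimilation: [vufdatzo] → [vuvdadzo]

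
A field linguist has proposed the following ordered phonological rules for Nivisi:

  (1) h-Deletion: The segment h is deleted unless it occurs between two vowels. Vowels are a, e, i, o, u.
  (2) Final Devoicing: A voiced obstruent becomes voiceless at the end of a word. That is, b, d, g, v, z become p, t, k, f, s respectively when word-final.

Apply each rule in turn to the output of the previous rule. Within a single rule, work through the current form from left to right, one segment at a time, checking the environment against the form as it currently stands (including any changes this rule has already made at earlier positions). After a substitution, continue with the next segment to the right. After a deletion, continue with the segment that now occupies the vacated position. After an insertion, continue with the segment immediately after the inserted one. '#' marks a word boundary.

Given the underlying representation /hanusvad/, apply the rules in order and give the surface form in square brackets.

(1) h-Deletion: [hanusvad] → [anusvad]
(2) Final Devoicing: [anusvad] → [anusvat]

[anusvat]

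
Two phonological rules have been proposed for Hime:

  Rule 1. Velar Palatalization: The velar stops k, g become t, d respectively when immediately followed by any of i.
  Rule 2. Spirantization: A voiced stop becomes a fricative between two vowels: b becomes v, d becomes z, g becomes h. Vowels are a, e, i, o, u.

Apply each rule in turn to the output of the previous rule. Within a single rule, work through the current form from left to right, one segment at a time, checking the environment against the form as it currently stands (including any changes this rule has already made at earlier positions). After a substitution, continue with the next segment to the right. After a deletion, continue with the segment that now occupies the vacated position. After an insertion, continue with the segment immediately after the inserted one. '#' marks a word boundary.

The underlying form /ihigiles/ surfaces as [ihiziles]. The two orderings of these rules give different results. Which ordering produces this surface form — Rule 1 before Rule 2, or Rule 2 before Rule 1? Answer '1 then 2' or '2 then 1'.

Order 1 then 2:
  1 Velar Palatalization: [ihigiles] → [ihidiles]
  2 Spirantization: [ihidiles] → [ihiziles]
  result: [ihiziles]
Order 2 then 1:
  2 Spirantization: [ihigiles] → [ihihiles]
  1 Velar Palatalization: no change — [ihihiles]
  result: [ihihiles]

1 then 2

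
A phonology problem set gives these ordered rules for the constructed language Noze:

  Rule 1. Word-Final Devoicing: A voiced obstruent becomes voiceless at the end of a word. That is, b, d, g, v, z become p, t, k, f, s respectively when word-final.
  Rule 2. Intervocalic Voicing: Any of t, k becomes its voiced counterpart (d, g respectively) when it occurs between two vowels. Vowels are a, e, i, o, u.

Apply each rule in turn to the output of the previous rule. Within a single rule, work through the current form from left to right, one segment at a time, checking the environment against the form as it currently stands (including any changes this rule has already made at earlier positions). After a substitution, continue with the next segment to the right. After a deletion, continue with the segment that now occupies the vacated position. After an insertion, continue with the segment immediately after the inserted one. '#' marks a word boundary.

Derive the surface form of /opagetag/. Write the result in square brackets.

Rule 1 Word-Final Devoicing: [opagetag] → [opagetak]
Rule 2 Intervocalic Voicing: [opagetak] → [opagedak]

[opagedak]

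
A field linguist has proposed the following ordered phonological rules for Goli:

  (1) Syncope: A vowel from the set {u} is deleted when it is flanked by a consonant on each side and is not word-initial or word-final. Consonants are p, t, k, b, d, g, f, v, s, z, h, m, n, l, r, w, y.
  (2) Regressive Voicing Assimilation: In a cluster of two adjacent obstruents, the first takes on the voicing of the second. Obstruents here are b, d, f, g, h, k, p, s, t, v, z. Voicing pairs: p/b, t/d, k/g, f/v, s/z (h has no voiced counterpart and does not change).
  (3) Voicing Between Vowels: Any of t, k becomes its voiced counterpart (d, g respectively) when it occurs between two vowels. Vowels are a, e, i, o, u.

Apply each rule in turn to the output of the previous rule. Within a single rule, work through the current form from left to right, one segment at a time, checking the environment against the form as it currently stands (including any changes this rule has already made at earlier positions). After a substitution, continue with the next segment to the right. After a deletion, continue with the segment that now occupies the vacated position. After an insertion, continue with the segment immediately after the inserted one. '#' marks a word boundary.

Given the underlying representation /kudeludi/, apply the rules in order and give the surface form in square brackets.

(1) Syncope: [kudeludi] → [kdeldi]
(2) Regressive Voicing Assimilation: [kdeldi] → [gdeldi]
(3) Voicing Between Vowels: no change — [gdeldi]

[gdeldi]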